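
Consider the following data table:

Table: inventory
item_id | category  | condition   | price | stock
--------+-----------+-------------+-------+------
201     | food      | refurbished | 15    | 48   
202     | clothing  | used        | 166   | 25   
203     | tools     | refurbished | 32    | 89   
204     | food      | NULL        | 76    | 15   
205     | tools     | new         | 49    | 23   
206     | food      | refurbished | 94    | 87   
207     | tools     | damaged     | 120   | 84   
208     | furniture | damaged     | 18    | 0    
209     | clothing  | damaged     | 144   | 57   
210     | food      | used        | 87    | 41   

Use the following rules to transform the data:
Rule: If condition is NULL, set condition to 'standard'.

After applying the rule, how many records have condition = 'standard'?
1

Step 1: Count records where condition IS NULL
Step 2: Found 1 records with NULL condition
Step 3: These records will have condition set to 'standard'
Step 4: Records already having condition = 'standard': 0
Step 5: Answer: 1 + 0 = 1 records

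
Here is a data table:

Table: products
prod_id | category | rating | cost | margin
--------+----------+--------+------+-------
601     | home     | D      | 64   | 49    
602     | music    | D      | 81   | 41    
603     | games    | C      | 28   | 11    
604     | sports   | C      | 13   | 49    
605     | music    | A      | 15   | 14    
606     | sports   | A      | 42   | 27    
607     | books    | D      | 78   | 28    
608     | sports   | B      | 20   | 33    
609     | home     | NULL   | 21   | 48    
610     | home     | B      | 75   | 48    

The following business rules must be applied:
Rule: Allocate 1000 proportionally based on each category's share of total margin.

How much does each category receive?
books: 80.46, games: 31.61, home: 416.67, music: 158.05, sports: 313.22

Step 1: Calculate total margin = 348
Step 2: Calculate each category's proportion:
  books: 28/348 = 8.05% → 80.46
  games: 11/348 = 3.16% → 31.61
  home: 145/348 = 41.67% → 416.67
  music: 55/348 = 15.80% → 158.05
  sports: 109/348 = 31.32% → 313.22
Step 3: Verify: sum of allocations ≈ 1000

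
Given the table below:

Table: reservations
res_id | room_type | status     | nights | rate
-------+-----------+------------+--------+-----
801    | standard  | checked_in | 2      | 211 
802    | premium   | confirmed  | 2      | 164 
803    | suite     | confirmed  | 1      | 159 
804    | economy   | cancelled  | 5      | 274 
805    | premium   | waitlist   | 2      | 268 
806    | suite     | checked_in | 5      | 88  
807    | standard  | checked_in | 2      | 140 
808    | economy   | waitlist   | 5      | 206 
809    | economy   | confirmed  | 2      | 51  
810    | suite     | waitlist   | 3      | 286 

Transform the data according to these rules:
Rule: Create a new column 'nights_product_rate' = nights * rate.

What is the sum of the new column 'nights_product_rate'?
5525

Step 1: For each record, compute nights * rate
Example calculations:
  2 * 211 = 422
  2 * 164 = 328
  1 * 159 = 159
  ...
Step 2: Sum all derived values
Step 3: Total = 5525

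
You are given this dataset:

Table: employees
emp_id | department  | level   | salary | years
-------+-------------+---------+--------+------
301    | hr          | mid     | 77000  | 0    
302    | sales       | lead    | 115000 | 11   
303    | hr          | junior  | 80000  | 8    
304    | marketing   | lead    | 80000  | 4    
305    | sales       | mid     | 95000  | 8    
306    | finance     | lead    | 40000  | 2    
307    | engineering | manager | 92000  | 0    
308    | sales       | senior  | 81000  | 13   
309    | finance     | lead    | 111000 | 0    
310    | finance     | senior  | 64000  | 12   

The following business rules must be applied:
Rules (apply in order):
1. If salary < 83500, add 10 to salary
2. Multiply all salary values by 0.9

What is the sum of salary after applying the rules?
751554.0

Step 1: Apply Rule 1 - Add 10 to records with salary < 83500
  - 6 records affected: 422000 + (6 × 10) = 422060
  - Unaffected records: 413000
  - Sum after Rule 1: 835060
Step 2: Apply Rule 2 - Multiply all by 0.9
  - 835060 × 0.9 = 751554.0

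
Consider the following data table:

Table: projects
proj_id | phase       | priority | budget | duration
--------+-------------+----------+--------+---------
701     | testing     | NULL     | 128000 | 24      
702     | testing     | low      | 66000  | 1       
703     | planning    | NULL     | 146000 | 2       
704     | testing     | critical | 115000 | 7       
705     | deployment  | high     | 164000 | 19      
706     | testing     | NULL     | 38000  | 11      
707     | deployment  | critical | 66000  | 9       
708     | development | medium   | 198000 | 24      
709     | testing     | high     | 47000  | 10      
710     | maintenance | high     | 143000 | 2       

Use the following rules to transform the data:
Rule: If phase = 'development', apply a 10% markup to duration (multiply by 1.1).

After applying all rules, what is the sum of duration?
111.4

Step 1: Records with phase = 'development' have total duration = 24
Step 2: Apply multiplier: 24 × 1.1 = 26.4
Step 3: Other records total: 85
Step 4: Final sum = 26.4 + 85 = 111.4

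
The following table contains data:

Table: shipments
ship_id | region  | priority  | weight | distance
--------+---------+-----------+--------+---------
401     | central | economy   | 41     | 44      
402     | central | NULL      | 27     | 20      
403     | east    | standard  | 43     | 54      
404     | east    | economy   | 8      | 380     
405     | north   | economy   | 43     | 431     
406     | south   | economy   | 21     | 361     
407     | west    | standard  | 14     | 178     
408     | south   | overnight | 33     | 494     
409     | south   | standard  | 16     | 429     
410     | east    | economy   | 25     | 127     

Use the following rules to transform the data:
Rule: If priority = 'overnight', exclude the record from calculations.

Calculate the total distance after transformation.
2024

Step 1: Identify records where priority = 'overnight'
Step 2: The excluded records sum to 494
Step 3: Original total distance = 2518
Step 4: Remaining total = 2518 - 494 = 2024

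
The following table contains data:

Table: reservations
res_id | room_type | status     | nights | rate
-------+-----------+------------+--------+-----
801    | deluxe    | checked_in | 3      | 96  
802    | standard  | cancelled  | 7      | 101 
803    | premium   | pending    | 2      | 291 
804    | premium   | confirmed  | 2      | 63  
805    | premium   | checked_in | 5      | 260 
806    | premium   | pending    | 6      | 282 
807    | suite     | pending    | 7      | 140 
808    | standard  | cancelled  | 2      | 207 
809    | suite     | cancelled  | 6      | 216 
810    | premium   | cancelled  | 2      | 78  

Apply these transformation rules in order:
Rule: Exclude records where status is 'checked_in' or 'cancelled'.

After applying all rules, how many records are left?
4

Step 1: Count records to exclude
  - 2 (checked_in) + 4 (cancelled) = 6 records
Step 2: Total records: 10
Step 3: Remaining = 10 - 6 = 4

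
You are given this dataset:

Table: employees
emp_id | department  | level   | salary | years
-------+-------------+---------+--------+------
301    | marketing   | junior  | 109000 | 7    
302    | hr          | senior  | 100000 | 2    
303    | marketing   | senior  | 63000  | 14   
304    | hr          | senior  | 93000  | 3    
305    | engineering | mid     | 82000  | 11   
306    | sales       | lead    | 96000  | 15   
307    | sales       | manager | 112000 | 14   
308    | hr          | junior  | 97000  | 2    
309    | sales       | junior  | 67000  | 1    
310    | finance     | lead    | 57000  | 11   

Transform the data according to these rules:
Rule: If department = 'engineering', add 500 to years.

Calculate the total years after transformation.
580

Step 1: Count records where department = 'engineering': 1
Step 2: Total bonus added: 1 × 500 = 500
Step 3: Original sum of years: 80
Step 4: Final sum = 80 + 500 = 580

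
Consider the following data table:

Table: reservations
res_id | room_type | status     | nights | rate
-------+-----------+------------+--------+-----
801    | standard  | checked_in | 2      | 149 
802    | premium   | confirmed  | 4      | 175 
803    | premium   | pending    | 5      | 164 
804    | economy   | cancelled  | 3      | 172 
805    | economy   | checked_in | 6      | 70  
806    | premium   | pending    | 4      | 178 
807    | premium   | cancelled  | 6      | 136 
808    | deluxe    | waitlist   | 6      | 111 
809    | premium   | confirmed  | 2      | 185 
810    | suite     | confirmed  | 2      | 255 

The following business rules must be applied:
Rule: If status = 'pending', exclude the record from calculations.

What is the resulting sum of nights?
31

Step 1: Identify records where status = 'pending'
Step 2: The excluded records sum to 9
Step 3: Original total nights = 40
Step 4: Remaining total = 40 - 9 = 31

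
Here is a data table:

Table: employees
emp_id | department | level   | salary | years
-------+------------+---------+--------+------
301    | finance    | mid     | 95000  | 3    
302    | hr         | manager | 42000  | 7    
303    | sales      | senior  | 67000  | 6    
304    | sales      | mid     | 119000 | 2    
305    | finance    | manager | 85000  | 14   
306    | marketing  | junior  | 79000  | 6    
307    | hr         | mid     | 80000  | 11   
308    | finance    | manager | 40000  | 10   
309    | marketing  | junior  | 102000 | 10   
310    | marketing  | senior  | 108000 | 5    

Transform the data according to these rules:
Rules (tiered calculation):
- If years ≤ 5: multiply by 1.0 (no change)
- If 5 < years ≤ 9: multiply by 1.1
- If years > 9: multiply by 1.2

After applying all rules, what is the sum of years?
84.9

Step 1: Tier 1 (years ≤ 5): 3 records, sum = 10 × 1.0 = 10.0
Step 2: Tier 2 (5 < years ≤ 9): 3 records, sum = 19 × 1.1 = 20.9
Step 3: Tier 3 (years > 9): 4 records, sum = 45 × 1.2 = 54.0
Step 4: Final sum = 10.0 + 20.9 + 54.0 = 84.9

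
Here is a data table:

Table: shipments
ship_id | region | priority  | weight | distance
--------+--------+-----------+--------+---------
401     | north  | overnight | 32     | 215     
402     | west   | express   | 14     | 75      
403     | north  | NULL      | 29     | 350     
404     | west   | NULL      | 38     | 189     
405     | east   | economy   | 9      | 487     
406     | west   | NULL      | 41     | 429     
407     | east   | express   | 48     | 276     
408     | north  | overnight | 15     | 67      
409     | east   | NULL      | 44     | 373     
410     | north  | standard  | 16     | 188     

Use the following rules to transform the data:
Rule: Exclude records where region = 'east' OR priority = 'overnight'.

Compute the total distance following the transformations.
1231

Step 1: Find records where region = 'east' OR priority = 'overnight'
Step 2: 5 records match, summing to 1418
Step 3: Original sum: 2649
Step 4: Remaining sum = 2649 - 1418 = 1231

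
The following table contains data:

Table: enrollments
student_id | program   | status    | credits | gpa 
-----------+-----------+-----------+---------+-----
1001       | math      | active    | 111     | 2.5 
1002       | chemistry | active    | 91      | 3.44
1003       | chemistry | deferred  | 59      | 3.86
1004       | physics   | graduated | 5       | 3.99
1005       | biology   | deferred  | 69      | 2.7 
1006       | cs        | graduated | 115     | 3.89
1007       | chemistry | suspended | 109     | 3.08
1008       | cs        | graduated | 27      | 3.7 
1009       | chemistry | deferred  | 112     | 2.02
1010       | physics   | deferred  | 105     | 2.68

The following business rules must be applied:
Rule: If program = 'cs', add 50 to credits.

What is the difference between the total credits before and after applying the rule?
100

Step 1: Original sum of credits = 803
Step 2: 2 records have program = 'cs'
Step 3: Each affected record changes by 50
Step 4: Total change = 2 × 50 = 100
Step 5: New sum = 803 + 100 = 903
Step 6: Difference = |903 - 803| = 100
        (Sum increased by 100)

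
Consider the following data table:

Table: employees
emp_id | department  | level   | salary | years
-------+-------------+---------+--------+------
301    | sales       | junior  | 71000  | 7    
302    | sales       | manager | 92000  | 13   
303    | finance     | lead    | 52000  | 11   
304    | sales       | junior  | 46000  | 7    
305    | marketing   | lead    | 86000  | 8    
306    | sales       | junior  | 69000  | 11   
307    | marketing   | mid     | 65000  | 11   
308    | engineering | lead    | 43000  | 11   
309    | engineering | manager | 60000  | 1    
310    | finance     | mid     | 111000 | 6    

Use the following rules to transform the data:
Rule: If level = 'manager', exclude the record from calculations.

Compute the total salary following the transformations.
543000

Step 1: Identify records where level = 'manager'
Step 2: The excluded records sum to 152000
Step 3: Original total salary = 695000
Step 4: Remaining total = 695000 - 152000 = 543000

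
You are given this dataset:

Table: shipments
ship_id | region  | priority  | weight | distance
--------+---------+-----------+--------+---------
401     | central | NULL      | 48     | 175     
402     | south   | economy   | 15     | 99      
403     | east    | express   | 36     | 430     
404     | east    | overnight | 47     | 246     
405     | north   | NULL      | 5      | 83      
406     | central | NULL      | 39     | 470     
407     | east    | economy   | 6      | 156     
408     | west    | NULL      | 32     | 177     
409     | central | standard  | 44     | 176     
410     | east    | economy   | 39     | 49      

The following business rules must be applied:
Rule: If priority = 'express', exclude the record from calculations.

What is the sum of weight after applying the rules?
275

Step 1: Identify records where priority = 'express'
Step 2: The excluded records sum to 36
Step 3: Original total weight = 311
Step 4: Remaining total = 311 - 36 = 275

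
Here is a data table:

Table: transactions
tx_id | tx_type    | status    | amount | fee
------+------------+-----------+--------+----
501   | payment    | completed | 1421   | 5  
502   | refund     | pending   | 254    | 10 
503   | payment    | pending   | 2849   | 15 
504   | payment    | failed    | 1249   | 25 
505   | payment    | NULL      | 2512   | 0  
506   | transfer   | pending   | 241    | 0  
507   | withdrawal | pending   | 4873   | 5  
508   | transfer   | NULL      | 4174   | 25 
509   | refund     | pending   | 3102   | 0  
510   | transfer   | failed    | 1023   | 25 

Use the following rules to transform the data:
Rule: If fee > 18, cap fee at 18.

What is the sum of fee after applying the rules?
89

Step 1: 3 records have fee > 18
Step 2: These records originally summed to 75
Step 3: After capping: 3 × 18 = 54
Step 4: Unaffected records sum: 35
Step 5: Final sum = 54 + 35 = 89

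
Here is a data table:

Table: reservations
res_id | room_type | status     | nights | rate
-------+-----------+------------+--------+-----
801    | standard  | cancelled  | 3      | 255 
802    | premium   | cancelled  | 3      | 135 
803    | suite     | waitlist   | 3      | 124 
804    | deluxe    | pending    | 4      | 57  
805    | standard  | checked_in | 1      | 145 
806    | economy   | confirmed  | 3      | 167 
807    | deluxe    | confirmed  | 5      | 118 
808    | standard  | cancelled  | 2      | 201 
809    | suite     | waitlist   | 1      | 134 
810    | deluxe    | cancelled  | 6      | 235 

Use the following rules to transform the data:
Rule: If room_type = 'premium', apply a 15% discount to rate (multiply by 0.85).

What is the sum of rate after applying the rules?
1550.75

Step 1: Records with room_type = 'premium' have total rate = 135
Step 2: Apply multiplier: 135 × 0.85 = 114.75
Step 3: Other records total: 1436
Step 4: Final sum = 114.75 + 1436 = 1550.75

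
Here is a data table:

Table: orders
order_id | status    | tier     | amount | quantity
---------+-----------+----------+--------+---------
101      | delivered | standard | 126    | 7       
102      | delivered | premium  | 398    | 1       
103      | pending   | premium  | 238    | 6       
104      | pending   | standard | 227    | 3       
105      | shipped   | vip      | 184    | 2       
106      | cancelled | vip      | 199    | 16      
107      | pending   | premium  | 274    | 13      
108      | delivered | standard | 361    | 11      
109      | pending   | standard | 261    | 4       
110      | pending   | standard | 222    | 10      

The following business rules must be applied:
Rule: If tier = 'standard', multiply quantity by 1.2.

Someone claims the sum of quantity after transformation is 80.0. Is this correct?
Yes, the result is correct.

Step 1: Calculate the correct sum after transformation
Step 2: Apply multiplier 1.2 to records where tier = 'standard'
Step 3: Correct result = 80.0
Step 4: Claimed result = 80.0
Step 5: 80.0 = 80.0 ✓
Conclusion: The claimed result is correct.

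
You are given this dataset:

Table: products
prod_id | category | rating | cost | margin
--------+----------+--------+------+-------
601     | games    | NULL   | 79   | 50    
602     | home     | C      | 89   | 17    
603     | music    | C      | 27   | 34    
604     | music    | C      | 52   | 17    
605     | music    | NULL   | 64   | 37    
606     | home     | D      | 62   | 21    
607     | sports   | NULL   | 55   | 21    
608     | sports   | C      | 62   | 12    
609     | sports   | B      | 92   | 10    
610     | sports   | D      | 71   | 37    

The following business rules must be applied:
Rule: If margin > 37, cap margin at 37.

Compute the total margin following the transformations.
243

Step 1: 1 records have margin > 37
Step 2: These records originally summed to 50
Step 3: After capping: 1 × 37 = 37
Step 4: Unaffected records sum: 206
Step 5: Final sum = 37 + 206 = 243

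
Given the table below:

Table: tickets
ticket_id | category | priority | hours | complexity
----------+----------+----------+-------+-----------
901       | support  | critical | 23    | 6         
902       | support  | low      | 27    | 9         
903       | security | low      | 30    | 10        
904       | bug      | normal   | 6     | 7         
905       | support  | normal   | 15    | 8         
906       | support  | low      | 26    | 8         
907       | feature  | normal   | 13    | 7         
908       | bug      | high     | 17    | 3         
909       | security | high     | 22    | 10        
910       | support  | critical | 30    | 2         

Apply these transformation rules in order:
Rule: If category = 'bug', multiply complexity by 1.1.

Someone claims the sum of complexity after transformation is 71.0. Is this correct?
Yes, the result is correct.

Step 1: Calculate the correct sum after transformation
Step 2: Apply multiplier 1.1 to records where category = 'bug'
Step 3: Correct result = 71.0
Step 4: Claimed result = 71.0
Step 5: 71.0 = 71.0 ✓
Conclusion: The claimed result is correct.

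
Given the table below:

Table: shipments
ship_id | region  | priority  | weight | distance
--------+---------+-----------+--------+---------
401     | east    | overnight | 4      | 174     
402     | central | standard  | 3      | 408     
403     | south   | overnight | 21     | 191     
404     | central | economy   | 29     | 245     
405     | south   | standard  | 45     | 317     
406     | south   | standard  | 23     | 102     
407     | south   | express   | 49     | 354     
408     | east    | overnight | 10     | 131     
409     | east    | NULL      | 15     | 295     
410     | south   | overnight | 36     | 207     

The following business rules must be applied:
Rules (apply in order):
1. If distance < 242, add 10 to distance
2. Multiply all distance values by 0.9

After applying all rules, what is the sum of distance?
2226.6

Step 1: Apply Rule 1 - Add 10 to records with distance < 242
  - 5 records affected: 805 + (5 × 10) = 855
  - Unaffected records: 1619
  - Sum after Rule 1: 2474
Step 2: Apply Rule 2 - Multiply all by 0.9
  - 2474 × 0.9 = 2226.6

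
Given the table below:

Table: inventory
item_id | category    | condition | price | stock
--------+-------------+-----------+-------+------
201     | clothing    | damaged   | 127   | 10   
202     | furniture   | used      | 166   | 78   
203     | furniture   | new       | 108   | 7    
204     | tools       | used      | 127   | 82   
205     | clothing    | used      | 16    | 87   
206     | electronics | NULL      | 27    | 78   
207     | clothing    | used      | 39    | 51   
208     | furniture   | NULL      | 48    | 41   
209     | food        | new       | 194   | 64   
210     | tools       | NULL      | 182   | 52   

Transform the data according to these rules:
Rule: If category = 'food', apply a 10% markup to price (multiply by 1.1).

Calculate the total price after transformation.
1053.4

Step 1: Records with category = 'food' have total price = 194
Step 2: Apply multiplier: 194 × 1.1 = 213.4
Step 3: Other records total: 840
Step 4: Final sum = 213.4 + 840 = 1053.4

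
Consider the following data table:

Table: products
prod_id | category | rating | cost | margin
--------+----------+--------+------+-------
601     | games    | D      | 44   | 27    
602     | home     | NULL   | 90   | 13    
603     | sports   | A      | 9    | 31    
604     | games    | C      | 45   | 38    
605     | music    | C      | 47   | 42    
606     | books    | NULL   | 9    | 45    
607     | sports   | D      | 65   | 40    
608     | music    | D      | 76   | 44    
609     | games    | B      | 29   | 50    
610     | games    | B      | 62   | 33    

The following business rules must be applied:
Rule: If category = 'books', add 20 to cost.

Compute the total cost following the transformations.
496

Step 1: Count records where category = 'books': 1
Step 2: Total bonus added: 1 × 20 = 20
Step 3: Original sum of cost: 476
Step 4: Final sum = 476 + 20 = 496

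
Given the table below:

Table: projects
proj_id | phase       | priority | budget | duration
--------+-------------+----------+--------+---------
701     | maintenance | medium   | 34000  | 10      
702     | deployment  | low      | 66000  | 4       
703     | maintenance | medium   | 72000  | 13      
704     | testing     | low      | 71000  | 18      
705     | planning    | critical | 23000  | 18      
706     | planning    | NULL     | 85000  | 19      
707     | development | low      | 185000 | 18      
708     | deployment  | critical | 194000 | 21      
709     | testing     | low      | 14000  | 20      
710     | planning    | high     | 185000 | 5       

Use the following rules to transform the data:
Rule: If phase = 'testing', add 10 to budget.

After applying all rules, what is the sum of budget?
929020

Step 1: Count records where phase = 'testing': 2
Step 2: Total bonus added: 2 × 10 = 20
Step 3: Original sum of budget: 929000
Step 4: Final sum = 929000 + 20 = 929020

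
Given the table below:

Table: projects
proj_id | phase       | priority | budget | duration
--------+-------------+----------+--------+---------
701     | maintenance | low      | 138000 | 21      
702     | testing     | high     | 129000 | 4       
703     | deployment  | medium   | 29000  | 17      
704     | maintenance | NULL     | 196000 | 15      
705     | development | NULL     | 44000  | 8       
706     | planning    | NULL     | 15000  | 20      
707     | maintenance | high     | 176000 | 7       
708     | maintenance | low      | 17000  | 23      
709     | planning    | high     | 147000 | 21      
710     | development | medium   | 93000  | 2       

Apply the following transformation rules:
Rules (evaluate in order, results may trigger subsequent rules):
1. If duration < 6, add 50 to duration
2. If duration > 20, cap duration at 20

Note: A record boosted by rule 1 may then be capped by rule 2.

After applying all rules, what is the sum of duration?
167

Step 1: Apply rule 1 to records with duration < 6
  - 2 records get bonus of 50
  - Of these, 2 records then exceed 20 and get capped
Step 2: Apply rule 2 to records with duration > 20
  - 3 records (original) are capped
Step 3: Calculate final sum = 167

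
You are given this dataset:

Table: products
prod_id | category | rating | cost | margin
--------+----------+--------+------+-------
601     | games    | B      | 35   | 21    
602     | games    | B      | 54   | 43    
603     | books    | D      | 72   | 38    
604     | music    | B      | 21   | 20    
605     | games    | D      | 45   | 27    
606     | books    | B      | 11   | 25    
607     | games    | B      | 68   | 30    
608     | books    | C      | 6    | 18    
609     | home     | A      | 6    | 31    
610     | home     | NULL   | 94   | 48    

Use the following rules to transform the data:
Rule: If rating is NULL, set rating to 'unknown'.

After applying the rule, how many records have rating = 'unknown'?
1

Step 1: Count records where rating IS NULL
Step 2: Found 1 records with NULL rating
Step 3: These records will have rating set to 'unknown'
Step 4: Records already having rating = 'unknown': 0
Step 5: Answer: 1 + 0 = 1 records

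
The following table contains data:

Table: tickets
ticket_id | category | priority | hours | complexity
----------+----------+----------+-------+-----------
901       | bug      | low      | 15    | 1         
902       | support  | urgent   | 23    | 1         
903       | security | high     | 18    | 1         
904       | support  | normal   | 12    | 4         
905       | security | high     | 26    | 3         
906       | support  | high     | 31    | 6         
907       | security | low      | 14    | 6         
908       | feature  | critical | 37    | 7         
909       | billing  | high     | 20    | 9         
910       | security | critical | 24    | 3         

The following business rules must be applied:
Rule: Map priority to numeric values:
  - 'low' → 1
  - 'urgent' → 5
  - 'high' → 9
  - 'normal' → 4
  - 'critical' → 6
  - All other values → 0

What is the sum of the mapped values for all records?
59

Step 1: Apply mapping to each record
Step 2: Count by status:
  'low': 2 records × 1 = 2
  'urgent': 1 records × 5 = 5
  'high': 4 records × 9 = 36
  'normal': 1 records × 4 = 4
  'critical': 2 records × 6 = 12
Step 3: Sum all mapped values = 59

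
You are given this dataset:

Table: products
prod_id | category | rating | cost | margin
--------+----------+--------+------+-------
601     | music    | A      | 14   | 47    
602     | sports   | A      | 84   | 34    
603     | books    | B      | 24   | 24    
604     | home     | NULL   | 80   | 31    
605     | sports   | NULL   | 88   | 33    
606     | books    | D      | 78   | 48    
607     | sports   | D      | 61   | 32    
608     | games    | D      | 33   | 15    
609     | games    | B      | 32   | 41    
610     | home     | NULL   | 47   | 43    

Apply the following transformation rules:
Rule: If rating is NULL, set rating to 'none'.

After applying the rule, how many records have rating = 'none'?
3

Step 1: Count records where rating IS NULL
Step 2: Found 3 records with NULL rating
Step 3: These records will have rating set to 'none'
Step 4: Records already having rating = 'none': 0
Step 5: Answer: 3 + 0 = 3 records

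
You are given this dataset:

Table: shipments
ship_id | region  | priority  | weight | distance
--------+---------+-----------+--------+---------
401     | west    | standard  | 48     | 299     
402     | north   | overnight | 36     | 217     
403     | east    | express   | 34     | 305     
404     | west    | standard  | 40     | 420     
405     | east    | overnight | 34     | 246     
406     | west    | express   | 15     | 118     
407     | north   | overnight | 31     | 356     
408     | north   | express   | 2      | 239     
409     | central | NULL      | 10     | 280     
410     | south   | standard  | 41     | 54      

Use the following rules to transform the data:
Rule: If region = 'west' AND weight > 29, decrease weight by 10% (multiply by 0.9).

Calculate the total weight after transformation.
282.2

Step 1: Find records where region = 'west' AND weight > 29
Step 2: 2 records match, summing to 88
Step 3: After multiplier: 88 × 0.9 = 79.2
Step 4: Unaffected records sum: 203
Step 5: Final sum = 79.2 + 203 = 282.2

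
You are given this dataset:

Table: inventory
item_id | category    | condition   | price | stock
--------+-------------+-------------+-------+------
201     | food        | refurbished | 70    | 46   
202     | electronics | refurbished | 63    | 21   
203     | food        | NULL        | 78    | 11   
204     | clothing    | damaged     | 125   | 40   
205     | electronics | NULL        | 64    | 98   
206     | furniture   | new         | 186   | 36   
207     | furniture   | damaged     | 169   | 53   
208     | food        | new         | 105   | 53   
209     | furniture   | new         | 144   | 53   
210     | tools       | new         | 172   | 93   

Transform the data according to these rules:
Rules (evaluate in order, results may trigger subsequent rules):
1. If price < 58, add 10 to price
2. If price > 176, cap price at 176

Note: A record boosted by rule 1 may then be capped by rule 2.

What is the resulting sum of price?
1166

Step 1: Apply rule 1 to records with price < 58
  - 0 records get bonus of 10
  - Of these, 0 records then exceed 176 and get capped
Step 2: Apply rule 2 to records with price > 176
  - 1 records (original) are capped
Step 3: Calculate final sum = 1166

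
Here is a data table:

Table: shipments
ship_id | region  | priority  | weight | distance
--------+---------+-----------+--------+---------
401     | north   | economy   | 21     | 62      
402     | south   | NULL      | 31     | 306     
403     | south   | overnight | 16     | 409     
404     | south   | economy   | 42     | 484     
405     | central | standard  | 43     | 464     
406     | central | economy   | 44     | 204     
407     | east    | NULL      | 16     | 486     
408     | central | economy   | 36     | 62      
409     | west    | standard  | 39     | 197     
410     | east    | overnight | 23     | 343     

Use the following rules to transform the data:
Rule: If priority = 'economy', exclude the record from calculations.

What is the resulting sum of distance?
2205

Step 1: Identify records where priority = 'economy'
Step 2: The excluded records sum to 812
Step 3: Original total distance = 3017
Step 4: Remaining total = 3017 - 812 = 2205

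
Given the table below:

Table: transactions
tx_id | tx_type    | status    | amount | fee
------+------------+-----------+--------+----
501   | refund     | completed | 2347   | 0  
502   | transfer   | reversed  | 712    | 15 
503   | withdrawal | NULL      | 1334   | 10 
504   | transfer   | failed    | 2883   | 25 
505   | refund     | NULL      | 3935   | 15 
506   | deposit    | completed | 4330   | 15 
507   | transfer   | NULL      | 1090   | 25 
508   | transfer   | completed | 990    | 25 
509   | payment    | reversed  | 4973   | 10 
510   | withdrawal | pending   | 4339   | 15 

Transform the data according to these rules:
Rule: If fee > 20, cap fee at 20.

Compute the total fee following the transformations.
140

Step 1: 3 records have fee > 20
Step 2: These records originally summed to 75
Step 3: After capping: 3 × 20 = 60
Step 4: Unaffected records sum: 80
Step 5: Final sum = 60 + 80 = 140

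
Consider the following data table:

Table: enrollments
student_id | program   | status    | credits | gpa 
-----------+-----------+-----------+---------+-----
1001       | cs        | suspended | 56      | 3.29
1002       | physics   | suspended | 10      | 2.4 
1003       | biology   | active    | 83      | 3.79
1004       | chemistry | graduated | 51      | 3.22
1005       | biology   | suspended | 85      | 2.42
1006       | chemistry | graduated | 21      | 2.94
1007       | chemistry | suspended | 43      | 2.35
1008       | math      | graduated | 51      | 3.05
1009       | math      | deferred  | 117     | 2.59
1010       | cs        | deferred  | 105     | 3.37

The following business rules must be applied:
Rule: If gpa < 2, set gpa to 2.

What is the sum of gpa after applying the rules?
29.42

Step 1: 0 records have gpa < 2
Step 2: These records originally summed to 0
Step 3: After setting to minimum: 0 × 2 = 0
Step 4: Unaffected records sum: 29.42
Step 5: Final sum = 0 + 29.42 = 29.42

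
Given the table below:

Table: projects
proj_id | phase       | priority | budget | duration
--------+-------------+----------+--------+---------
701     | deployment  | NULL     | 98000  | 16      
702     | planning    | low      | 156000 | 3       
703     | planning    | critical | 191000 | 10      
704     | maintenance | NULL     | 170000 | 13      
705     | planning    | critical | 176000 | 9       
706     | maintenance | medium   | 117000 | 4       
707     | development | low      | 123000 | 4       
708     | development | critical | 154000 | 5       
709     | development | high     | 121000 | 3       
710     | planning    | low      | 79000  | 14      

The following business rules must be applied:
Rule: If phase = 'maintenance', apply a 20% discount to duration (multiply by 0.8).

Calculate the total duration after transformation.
77.6

Step 1: Records with phase = 'maintenance' have total duration = 17
Step 2: Apply multiplier: 17 × 0.8 = 13.6
Step 3: Other records total: 64
Step 4: Final sum = 13.6 + 64 = 77.6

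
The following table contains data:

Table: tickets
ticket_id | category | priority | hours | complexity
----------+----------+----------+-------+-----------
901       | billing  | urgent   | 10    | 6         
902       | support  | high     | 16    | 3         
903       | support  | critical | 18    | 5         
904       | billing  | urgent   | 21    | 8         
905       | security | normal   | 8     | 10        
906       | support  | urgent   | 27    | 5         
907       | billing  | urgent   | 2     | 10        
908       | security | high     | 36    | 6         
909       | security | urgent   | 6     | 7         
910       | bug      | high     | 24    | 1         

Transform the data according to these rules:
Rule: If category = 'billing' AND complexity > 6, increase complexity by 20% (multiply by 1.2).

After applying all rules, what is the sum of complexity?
64.6

Step 1: Find records where category = 'billing' AND complexity > 6
Step 2: 2 records match, summing to 18
Step 3: After multiplier: 18 × 1.2 = 21.6
Step 4: Unaffected records sum: 43
Step 5: Final sum = 21.6 + 43 = 64.6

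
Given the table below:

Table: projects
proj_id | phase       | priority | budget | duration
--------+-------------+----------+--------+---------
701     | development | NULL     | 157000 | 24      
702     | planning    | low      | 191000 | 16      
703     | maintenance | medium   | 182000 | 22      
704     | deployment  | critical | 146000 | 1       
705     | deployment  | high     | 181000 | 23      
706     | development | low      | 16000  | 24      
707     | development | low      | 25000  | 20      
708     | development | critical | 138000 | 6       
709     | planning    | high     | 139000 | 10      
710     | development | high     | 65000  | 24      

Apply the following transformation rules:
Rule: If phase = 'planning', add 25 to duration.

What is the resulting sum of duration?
220

Step 1: Count records where phase = 'planning': 2
Step 2: Total bonus added: 2 × 25 = 50
Step 3: Original sum of duration: 170
Step 4: Final sum = 170 + 50 = 220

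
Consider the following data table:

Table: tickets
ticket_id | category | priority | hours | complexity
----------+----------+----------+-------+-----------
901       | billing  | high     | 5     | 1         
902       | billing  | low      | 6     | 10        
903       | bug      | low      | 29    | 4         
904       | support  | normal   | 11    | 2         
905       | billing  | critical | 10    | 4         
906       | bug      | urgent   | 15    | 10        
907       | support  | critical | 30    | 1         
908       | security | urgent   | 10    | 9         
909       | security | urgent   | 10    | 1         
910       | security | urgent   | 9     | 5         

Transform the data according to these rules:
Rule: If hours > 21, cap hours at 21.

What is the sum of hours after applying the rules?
118

Step 1: 2 records have hours > 21
Step 2: These records originally summed to 59
Step 3: After capping: 2 × 21 = 42
Step 4: Unaffected records sum: 76
Step 5: Final sum = 42 + 76 = 118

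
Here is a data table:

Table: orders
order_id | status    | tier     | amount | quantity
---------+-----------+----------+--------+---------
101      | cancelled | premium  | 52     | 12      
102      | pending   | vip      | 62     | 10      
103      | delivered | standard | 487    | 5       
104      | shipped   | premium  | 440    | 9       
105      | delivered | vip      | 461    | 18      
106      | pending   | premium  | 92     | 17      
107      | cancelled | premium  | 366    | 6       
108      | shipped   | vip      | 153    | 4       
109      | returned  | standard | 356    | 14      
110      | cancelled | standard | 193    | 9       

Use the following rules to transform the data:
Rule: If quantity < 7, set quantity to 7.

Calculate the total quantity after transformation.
110

Step 1: 3 records have quantity < 7
Step 2: These records originally summed to 15
Step 3: After setting to minimum: 3 × 7 = 21
Step 4: Unaffected records sum: 89
Step 5: Final sum = 21 + 89 = 110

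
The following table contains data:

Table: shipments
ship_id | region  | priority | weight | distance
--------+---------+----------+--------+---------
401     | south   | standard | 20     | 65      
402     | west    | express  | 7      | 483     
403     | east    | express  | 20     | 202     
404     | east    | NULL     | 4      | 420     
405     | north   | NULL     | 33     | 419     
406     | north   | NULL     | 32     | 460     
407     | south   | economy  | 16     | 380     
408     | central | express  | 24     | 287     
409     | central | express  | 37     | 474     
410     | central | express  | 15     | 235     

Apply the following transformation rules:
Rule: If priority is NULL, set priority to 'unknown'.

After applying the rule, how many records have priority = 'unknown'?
3

Step 1: Count records where priority IS NULL
Step 2: Found 3 records with NULL priority
Step 3: These records will have priority set to 'unknown'
Step 4: Records already having priority = 'unknown': 0
Step 5: Answer: 3 + 0 = 3 records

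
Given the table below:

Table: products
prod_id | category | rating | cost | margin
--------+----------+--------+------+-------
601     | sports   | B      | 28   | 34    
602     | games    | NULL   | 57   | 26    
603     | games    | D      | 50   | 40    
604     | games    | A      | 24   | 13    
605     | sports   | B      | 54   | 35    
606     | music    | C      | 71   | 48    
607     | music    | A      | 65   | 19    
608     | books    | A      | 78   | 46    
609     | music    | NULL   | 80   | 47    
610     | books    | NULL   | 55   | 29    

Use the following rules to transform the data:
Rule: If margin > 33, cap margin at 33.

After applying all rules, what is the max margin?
33

Step 1: Original maximum margin = 48
Step 2: Apply cap at 33
Step 3: 6 records had margin > 33 and were capped
Step 4: Maximum after transformation = 33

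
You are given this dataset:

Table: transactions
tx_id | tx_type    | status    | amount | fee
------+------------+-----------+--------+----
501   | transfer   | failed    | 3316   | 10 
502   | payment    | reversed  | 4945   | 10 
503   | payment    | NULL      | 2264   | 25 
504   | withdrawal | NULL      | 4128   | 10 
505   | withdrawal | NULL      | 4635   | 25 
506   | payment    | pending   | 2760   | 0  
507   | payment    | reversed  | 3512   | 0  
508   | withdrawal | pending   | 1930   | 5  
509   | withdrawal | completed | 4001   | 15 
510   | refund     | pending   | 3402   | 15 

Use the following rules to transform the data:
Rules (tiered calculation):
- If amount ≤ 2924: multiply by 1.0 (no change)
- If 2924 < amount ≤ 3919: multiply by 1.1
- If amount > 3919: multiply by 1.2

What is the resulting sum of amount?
39457.8

Step 1: Tier 1 (amount ≤ 2924): 3 records, sum = 6954 × 1.0 = 6954.0
Step 2: Tier 2 (2924 < amount ≤ 3919): 3 records, sum = 10230 × 1.1 = 11253.0
Step 3: Tier 3 (amount > 3919): 4 records, sum = 17709 × 1.2 = 21250.8
Step 4: Final sum = 6954.0 + 11253.0 + 21250.8 = 39457.8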